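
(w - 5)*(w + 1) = w^2 - 4*w - 5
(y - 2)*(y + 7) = y^2 + 5*y - 14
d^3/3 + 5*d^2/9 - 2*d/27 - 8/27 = (d/3 + 1/3)*(d - 2/3)*(d + 4/3)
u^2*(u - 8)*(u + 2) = u^4 - 6*u^3 - 16*u^2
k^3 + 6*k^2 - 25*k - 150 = (k - 5)*(k + 5)*(k + 6)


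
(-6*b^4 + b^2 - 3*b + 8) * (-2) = 12*b^4 - 2*b^2 + 6*b - 16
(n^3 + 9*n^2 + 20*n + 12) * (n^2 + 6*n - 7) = n^5 + 15*n^4 + 67*n^3 + 69*n^2 - 68*n - 84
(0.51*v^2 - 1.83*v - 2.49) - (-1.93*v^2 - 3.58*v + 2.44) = 2.44*v^2 + 1.75*v - 4.93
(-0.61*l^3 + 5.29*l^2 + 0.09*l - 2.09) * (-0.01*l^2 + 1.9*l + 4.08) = 0.0061*l^5 - 1.2119*l^4 + 7.5613*l^3 + 21.7751*l^2 - 3.6038*l - 8.5272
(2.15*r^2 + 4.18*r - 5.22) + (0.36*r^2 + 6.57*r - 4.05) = 2.51*r^2 + 10.75*r - 9.27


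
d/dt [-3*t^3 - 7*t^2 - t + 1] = -9*t^2 - 14*t - 1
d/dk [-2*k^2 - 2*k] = -4*k - 2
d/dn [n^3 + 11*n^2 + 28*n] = 3*n^2 + 22*n + 28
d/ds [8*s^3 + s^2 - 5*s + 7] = 24*s^2 + 2*s - 5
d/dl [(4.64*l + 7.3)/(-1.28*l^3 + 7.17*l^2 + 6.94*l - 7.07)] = (11.8784*l^3 - 5.2368*l^2 - 104.682*l - 83.4668)/(1.6384*l^6 - 18.3552*l^5 + 33.6425*l^4 + 117.6188*l^3 - 53.2202*l^2 - 98.1316*l + 49.9849)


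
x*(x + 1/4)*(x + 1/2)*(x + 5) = x^4 + 23*x^3/4 + 31*x^2/8 + 5*x/8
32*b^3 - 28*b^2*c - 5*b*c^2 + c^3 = (-8*b + c)*(-b + c)*(4*b + c)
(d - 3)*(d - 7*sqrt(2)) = d^2 - 7*sqrt(2)*d - 3*d + 21*sqrt(2)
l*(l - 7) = l^2 - 7*l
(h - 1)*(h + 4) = h^2 + 3*h - 4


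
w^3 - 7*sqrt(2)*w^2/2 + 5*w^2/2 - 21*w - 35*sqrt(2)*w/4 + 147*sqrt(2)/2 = (w - 7/2)*(w + 6)*(w - 7*sqrt(2)/2)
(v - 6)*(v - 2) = v^2 - 8*v + 12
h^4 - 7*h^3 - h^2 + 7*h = h*(h - 7)*(h - 1)*(h + 1)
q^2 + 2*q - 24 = (q - 4)*(q + 6)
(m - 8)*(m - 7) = m^2 - 15*m + 56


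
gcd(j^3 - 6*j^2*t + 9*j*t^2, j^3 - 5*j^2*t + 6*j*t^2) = -j^2 + 3*j*t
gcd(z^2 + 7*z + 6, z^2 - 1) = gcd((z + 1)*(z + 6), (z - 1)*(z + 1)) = z + 1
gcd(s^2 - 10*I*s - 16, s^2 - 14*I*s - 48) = s - 8*I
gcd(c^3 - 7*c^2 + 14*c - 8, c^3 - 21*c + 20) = c^2 - 5*c + 4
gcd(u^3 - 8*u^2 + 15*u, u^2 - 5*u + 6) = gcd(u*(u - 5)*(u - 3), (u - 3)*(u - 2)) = u - 3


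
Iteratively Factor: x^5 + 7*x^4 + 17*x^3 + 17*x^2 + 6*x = (x + 2)*(x^4 + 5*x^3 + 7*x^2 + 3*x) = x*(x + 2)*(x^3 + 5*x^2 + 7*x + 3) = x*(x + 1)*(x + 2)*(x^2 + 4*x + 3) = x*(x + 1)*(x + 2)*(x + 3)*(x + 1)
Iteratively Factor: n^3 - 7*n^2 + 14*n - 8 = (n - 4)*(n^2 - 3*n + 2) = (n - 4)*(n - 1)*(n - 2)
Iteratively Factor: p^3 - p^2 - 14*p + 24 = (p + 4)*(p^2 - 5*p + 6) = (p - 2)*(p + 4)*(p - 3)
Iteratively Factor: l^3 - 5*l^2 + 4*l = (l)*(l^2 - 5*l + 4) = l*(l - 4)*(l - 1)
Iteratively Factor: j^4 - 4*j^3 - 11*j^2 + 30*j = (j - 5)*(j^3 + j^2 - 6*j) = (j - 5)*(j + 3)*(j^2 - 2*j) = j*(j - 5)*(j + 3)*(j - 2)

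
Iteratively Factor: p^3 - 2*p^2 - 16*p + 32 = (p - 2)*(p^2 - 16) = (p - 4)*(p - 2)*(p + 4)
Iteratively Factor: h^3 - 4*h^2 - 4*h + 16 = (h - 4)*(h^2 - 4) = (h - 4)*(h + 2)*(h - 2)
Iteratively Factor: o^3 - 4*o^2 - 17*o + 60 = (o - 3)*(o^2 - o - 20) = (o - 3)*(o + 4)*(o - 5)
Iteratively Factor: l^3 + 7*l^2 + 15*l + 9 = (l + 3)*(l^2 + 4*l + 3) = (l + 3)^2*(l + 1)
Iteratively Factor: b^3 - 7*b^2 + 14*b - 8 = (b - 1)*(b^2 - 6*b + 8) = (b - 4)*(b - 1)*(b - 2)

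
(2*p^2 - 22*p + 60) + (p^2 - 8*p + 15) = 3*p^2 - 30*p + 75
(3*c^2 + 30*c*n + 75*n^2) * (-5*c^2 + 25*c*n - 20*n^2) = -15*c^4 - 75*c^3*n + 315*c^2*n^2 + 1275*c*n^3 - 1500*n^4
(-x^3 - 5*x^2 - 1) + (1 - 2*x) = -x^3 - 5*x^2 - 2*x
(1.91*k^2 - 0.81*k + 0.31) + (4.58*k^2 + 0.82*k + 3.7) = 6.49*k^2 + 0.0099999999999999*k + 4.01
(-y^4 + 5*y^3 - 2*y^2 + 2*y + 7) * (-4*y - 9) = 4*y^5 - 11*y^4 - 37*y^3 + 10*y^2 - 46*y - 63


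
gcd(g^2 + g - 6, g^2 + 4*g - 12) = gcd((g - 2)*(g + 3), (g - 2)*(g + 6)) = g - 2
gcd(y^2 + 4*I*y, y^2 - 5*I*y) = y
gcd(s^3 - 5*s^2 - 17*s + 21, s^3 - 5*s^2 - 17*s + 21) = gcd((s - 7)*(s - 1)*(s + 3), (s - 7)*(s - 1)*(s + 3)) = s^3 - 5*s^2 - 17*s + 21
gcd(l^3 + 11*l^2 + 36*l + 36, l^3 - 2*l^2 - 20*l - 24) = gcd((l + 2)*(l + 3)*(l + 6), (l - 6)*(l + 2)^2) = l + 2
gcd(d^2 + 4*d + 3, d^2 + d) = d + 1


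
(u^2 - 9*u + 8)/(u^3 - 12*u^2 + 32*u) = (u - 1)/(u*(u - 4))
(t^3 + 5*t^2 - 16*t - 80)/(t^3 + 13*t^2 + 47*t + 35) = (t^2 - 16)/(t^2 + 8*t + 7)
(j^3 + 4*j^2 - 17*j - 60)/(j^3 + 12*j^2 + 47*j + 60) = (j - 4)/(j + 4)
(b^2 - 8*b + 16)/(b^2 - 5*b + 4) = (b - 4)/(b - 1)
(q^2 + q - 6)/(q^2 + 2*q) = (q^2 + q - 6)/(q*(q + 2))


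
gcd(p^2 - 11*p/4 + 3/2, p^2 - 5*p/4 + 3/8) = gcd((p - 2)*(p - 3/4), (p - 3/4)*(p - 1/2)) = p - 3/4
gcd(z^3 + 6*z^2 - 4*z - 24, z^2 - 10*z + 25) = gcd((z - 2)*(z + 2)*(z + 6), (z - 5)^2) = 1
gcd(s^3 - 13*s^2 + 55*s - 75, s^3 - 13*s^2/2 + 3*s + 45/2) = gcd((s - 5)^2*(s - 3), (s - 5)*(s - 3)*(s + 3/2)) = s^2 - 8*s + 15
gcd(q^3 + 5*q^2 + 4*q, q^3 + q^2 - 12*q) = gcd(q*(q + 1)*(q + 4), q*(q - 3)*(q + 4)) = q^2 + 4*q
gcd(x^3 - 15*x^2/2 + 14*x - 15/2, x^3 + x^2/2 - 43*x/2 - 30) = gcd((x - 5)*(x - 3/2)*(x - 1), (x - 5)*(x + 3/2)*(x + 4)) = x - 5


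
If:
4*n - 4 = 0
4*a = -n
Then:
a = -1/4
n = 1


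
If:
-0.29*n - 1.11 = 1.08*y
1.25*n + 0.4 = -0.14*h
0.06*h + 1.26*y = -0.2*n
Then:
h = 16.57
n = -2.18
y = -0.44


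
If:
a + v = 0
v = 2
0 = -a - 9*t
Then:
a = -2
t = 2/9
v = 2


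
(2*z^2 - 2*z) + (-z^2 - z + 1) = z^2 - 3*z + 1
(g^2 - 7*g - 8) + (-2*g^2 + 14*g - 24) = -g^2 + 7*g - 32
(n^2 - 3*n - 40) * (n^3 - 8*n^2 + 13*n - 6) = n^5 - 11*n^4 - 3*n^3 + 275*n^2 - 502*n + 240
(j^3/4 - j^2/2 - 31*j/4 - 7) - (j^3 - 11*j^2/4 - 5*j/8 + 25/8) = -3*j^3/4 + 9*j^2/4 - 57*j/8 - 81/8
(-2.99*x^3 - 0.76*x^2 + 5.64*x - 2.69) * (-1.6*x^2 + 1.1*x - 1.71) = 4.784*x^5 - 2.073*x^4 - 4.7471*x^3 + 11.8076*x^2 - 12.6034*x + 4.5999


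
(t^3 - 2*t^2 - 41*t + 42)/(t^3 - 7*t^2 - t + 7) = (t + 6)/(t + 1)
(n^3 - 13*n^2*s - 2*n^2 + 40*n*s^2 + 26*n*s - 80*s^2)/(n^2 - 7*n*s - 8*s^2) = (n^2 - 5*n*s - 2*n + 10*s)/(n + s)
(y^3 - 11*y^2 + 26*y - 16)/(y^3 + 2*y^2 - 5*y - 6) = (y^2 - 9*y + 8)/(y^2 + 4*y + 3)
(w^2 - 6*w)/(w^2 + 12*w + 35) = w*(w - 6)/(w^2 + 12*w + 35)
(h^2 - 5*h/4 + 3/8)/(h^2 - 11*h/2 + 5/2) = (h - 3/4)/(h - 5)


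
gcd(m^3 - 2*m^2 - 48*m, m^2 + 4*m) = m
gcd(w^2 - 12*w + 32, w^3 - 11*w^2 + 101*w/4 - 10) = w - 8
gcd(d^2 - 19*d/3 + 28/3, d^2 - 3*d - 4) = d - 4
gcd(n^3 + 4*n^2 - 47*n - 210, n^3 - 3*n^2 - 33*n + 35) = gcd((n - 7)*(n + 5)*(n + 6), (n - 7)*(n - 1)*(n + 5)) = n^2 - 2*n - 35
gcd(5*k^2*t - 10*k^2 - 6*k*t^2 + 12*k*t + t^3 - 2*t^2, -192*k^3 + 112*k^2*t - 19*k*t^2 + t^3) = 1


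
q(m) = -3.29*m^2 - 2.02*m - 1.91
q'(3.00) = -21.76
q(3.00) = -37.58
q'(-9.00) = 57.20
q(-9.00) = -250.22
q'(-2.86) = 16.80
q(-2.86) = -23.04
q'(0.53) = -5.51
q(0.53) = -3.90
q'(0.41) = -4.72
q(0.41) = -3.29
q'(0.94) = -8.21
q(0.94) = -6.72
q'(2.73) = -19.98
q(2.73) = -31.94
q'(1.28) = -10.44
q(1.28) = -9.89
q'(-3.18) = 18.90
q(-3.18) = -28.76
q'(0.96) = -8.34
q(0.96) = -6.88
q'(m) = -6.58*m - 2.02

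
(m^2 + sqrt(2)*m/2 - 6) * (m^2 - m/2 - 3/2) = m^4 - m^3/2 + sqrt(2)*m^3/2 - 15*m^2/2 - sqrt(2)*m^2/4 - 3*sqrt(2)*m/4 + 3*m + 9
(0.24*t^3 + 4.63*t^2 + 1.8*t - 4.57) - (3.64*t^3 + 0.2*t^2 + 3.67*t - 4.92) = -3.4*t^3 + 4.43*t^2 - 1.87*t + 0.35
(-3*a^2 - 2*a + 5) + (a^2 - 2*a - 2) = -2*a^2 - 4*a + 3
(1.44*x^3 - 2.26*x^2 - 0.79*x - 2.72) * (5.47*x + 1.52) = 7.8768*x^4 - 10.1734*x^3 - 7.7565*x^2 - 16.0792*x - 4.1344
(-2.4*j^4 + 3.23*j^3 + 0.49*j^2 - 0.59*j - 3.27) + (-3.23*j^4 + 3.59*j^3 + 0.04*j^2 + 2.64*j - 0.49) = -5.63*j^4 + 6.82*j^3 + 0.53*j^2 + 2.05*j - 3.76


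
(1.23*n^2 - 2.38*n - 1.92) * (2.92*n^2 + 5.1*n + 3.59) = 3.5916*n^4 - 0.6766*n^3 - 13.3287*n^2 - 18.3362*n - 6.8928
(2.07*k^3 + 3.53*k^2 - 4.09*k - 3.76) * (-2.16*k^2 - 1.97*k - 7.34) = -4.4712*k^5 - 11.7027*k^4 - 13.3135*k^3 - 9.7313*k^2 + 37.4278*k + 27.5984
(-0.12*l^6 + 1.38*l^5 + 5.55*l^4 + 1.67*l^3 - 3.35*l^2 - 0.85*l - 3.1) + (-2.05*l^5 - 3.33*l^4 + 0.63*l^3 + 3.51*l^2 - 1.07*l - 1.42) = -0.12*l^6 - 0.67*l^5 + 2.22*l^4 + 2.3*l^3 + 0.16*l^2 - 1.92*l - 4.52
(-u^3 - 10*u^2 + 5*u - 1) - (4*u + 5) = -u^3 - 10*u^2 + u - 6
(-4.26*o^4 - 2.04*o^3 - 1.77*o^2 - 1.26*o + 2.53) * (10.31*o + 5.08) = -43.9206*o^5 - 42.6732*o^4 - 28.6119*o^3 - 21.9822*o^2 + 19.6835*o + 12.8524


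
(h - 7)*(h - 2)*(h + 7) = h^3 - 2*h^2 - 49*h + 98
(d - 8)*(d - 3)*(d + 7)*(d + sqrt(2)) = d^4 - 4*d^3 + sqrt(2)*d^3 - 53*d^2 - 4*sqrt(2)*d^2 - 53*sqrt(2)*d + 168*d + 168*sqrt(2)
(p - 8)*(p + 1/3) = p^2 - 23*p/3 - 8/3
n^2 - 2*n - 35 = (n - 7)*(n + 5)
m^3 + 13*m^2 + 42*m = m*(m + 6)*(m + 7)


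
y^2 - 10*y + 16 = (y - 8)*(y - 2)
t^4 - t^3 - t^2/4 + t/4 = t*(t - 1)*(t - 1/2)*(t + 1/2)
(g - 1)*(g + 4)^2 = g^3 + 7*g^2 + 8*g - 16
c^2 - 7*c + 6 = (c - 6)*(c - 1)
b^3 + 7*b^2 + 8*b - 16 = (b - 1)*(b + 4)^2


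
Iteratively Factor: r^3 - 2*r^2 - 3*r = (r + 1)*(r^2 - 3*r) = r*(r + 1)*(r - 3)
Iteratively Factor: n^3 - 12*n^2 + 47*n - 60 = (n - 3)*(n^2 - 9*n + 20) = (n - 5)*(n - 3)*(n - 4)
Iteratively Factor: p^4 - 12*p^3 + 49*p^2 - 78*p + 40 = (p - 2)*(p^3 - 10*p^2 + 29*p - 20) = (p - 5)*(p - 2)*(p^2 - 5*p + 4) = (p - 5)*(p - 2)*(p - 1)*(p - 4)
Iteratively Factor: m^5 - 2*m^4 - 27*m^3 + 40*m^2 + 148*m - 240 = (m - 2)*(m^4 - 27*m^2 - 14*m + 120) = (m - 2)*(m + 3)*(m^3 - 3*m^2 - 18*m + 40) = (m - 5)*(m - 2)*(m + 3)*(m^2 + 2*m - 8) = (m - 5)*(m - 2)^2*(m + 3)*(m + 4)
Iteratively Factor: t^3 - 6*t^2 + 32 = (t - 4)*(t^2 - 2*t - 8) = (t - 4)^2*(t + 2)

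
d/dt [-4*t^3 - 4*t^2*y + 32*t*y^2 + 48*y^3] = -12*t^2 - 8*t*y + 32*y^2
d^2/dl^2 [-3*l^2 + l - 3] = -6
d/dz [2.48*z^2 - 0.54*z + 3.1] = 4.96*z - 0.54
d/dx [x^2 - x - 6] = 2*x - 1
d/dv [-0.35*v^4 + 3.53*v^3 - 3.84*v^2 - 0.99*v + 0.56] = -1.4*v^3 + 10.59*v^2 - 7.68*v - 0.99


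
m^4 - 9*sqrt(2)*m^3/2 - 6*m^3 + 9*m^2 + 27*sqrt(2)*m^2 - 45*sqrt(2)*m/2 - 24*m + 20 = (m - 5)*(m - 1)*(m - 4*sqrt(2))*(m - sqrt(2)/2)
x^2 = x^2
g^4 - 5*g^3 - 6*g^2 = g^2*(g - 6)*(g + 1)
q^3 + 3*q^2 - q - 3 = (q - 1)*(q + 1)*(q + 3)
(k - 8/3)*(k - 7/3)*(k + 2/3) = k^3 - 13*k^2/3 + 26*k/9 + 112/27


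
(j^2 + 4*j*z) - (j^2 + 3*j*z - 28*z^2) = j*z + 28*z^2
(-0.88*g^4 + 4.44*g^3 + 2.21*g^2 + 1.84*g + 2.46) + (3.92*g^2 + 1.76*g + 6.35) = -0.88*g^4 + 4.44*g^3 + 6.13*g^2 + 3.6*g + 8.81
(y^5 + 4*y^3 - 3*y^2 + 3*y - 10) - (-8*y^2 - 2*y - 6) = y^5 + 4*y^3 + 5*y^2 + 5*y - 4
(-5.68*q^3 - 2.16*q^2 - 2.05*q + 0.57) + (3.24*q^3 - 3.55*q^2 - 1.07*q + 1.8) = -2.44*q^3 - 5.71*q^2 - 3.12*q + 2.37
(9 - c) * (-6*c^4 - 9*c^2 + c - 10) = 6*c^5 - 54*c^4 + 9*c^3 - 82*c^2 + 19*c - 90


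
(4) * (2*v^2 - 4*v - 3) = 8*v^2 - 16*v - 12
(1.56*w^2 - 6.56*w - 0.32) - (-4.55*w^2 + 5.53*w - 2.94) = 6.11*w^2 - 12.09*w + 2.62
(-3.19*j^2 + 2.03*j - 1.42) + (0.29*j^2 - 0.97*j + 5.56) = -2.9*j^2 + 1.06*j + 4.14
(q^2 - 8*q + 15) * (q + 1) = q^3 - 7*q^2 + 7*q + 15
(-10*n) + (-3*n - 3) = -13*n - 3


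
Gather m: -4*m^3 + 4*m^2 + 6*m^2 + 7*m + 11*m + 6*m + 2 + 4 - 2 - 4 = -4*m^3 + 10*m^2 + 24*m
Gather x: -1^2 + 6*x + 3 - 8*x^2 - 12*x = -8*x^2 - 6*x + 2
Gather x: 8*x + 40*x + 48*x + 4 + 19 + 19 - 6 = 96*x + 36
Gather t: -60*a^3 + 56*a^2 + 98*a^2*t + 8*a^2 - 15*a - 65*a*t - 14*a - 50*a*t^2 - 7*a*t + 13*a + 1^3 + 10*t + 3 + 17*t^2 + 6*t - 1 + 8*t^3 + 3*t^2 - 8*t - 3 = -60*a^3 + 64*a^2 - 16*a + 8*t^3 + t^2*(20 - 50*a) + t*(98*a^2 - 72*a + 8)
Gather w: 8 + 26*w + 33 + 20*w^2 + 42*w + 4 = 20*w^2 + 68*w + 45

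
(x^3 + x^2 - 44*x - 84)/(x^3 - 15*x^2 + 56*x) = (x^2 + 8*x + 12)/(x*(x - 8))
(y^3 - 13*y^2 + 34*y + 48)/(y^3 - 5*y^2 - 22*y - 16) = (y - 6)/(y + 2)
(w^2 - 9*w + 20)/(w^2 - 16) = (w - 5)/(w + 4)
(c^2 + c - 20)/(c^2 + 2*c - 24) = (c + 5)/(c + 6)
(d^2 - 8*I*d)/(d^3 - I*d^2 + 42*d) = (d - 8*I)/(d^2 - I*d + 42)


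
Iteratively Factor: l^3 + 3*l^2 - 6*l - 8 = (l + 1)*(l^2 + 2*l - 8) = (l - 2)*(l + 1)*(l + 4)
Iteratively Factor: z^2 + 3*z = (z + 3)*(z)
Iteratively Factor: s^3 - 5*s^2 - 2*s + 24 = (s + 2)*(s^2 - 7*s + 12) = (s - 4)*(s + 2)*(s - 3)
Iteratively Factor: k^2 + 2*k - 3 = (k + 3)*(k - 1)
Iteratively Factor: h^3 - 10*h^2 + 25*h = (h - 5)*(h^2 - 5*h) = (h - 5)^2*(h)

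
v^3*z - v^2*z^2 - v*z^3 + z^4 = z*(-v + z)^2*(v + z)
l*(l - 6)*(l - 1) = l^3 - 7*l^2 + 6*l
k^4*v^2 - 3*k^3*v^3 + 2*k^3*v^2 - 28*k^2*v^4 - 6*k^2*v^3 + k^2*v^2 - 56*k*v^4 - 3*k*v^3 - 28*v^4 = (k - 7*v)*(k + 4*v)*(k*v + v)^2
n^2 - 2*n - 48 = (n - 8)*(n + 6)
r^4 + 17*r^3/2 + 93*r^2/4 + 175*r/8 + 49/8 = (r + 1/2)*(r + 1)*(r + 7/2)^2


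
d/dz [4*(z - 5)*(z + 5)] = 8*z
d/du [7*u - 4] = 7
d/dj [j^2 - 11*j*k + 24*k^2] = 2*j - 11*k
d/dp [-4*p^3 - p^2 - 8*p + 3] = -12*p^2 - 2*p - 8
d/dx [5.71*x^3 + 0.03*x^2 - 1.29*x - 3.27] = 17.13*x^2 + 0.06*x - 1.29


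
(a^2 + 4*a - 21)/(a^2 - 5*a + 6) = (a + 7)/(a - 2)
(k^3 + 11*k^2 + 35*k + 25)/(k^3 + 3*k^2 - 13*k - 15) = (k + 5)/(k - 3)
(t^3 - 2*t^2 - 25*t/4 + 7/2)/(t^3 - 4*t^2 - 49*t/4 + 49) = (2*t^2 + 3*t - 2)/(2*t^2 - t - 28)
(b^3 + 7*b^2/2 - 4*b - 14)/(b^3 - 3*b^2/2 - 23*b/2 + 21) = (b + 2)/(b - 3)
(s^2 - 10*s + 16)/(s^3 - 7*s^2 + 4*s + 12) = (s - 8)/(s^2 - 5*s - 6)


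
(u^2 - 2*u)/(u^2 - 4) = u/(u + 2)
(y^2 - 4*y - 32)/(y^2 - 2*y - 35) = (-y^2 + 4*y + 32)/(-y^2 + 2*y + 35)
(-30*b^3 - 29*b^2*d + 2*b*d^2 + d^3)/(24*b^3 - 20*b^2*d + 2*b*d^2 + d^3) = (-5*b^2 - 4*b*d + d^2)/(4*b^2 - 4*b*d + d^2)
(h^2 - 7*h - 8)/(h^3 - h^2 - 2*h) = (h - 8)/(h*(h - 2))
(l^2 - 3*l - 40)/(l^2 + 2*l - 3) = (l^2 - 3*l - 40)/(l^2 + 2*l - 3)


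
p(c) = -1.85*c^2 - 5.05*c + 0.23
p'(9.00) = -38.35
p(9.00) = -195.07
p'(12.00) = -49.45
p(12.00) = -326.77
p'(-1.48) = 0.43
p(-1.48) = 3.65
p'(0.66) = -7.49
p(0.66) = -3.91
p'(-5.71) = 16.08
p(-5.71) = -31.25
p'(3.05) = -16.34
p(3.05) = -32.38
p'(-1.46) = 0.35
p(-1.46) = 3.66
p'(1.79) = -11.67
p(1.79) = -14.74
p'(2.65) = -14.86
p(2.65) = -26.14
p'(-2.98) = 5.98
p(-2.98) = -1.15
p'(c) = -3.7*c - 5.05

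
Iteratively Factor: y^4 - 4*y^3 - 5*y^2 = (y)*(y^3 - 4*y^2 - 5*y) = y^2*(y^2 - 4*y - 5) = y^2*(y - 5)*(y + 1)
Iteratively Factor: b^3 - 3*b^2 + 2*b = (b)*(b^2 - 3*b + 2) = b*(b - 1)*(b - 2)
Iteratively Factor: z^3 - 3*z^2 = (z)*(z^2 - 3*z) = z^2*(z - 3)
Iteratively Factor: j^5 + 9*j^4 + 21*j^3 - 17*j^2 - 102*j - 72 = (j - 2)*(j^4 + 11*j^3 + 43*j^2 + 69*j + 36) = (j - 2)*(j + 3)*(j^3 + 8*j^2 + 19*j + 12) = (j - 2)*(j + 3)^2*(j^2 + 5*j + 4) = (j - 2)*(j + 1)*(j + 3)^2*(j + 4)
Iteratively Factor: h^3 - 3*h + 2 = (h + 2)*(h^2 - 2*h + 1) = (h - 1)*(h + 2)*(h - 1)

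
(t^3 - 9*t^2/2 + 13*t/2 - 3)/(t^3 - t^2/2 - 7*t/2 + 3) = (t - 2)/(t + 2)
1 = 1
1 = 1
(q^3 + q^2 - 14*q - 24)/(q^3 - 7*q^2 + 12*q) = (q^2 + 5*q + 6)/(q*(q - 3))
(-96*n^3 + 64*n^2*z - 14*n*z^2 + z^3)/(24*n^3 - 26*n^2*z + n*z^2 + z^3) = (24*n^2 - 10*n*z + z^2)/(-6*n^2 + 5*n*z + z^2)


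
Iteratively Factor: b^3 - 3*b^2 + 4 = (b + 1)*(b^2 - 4*b + 4) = (b - 2)*(b + 1)*(b - 2)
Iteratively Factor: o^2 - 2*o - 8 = (o - 4)*(o + 2)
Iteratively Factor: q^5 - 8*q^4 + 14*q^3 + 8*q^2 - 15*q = (q + 1)*(q^4 - 9*q^3 + 23*q^2 - 15*q) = (q - 3)*(q + 1)*(q^3 - 6*q^2 + 5*q) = q*(q - 3)*(q + 1)*(q^2 - 6*q + 5) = q*(q - 3)*(q - 1)*(q + 1)*(q - 5)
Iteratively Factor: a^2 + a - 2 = (a - 1)*(a + 2)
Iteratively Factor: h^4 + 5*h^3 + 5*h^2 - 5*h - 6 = (h - 1)*(h^3 + 6*h^2 + 11*h + 6) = (h - 1)*(h + 2)*(h^2 + 4*h + 3) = (h - 1)*(h + 1)*(h + 2)*(h + 3)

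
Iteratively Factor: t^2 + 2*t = (t + 2)*(t)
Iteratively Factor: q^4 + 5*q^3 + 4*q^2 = (q)*(q^3 + 5*q^2 + 4*q) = q^2*(q^2 + 5*q + 4) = q^2*(q + 4)*(q + 1)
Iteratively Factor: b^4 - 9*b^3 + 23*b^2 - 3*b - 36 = (b + 1)*(b^3 - 10*b^2 + 33*b - 36) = (b - 3)*(b + 1)*(b^2 - 7*b + 12) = (b - 4)*(b - 3)*(b + 1)*(b - 3)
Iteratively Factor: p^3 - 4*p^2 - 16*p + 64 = (p - 4)*(p^2 - 16) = (p - 4)^2*(p + 4)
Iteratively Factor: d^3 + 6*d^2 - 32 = (d - 2)*(d^2 + 8*d + 16) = (d - 2)*(d + 4)*(d + 4)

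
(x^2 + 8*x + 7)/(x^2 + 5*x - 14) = (x + 1)/(x - 2)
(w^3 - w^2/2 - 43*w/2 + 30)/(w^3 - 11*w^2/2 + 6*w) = (w + 5)/w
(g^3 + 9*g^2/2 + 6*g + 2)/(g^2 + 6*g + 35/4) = 2*(2*g^3 + 9*g^2 + 12*g + 4)/(4*g^2 + 24*g + 35)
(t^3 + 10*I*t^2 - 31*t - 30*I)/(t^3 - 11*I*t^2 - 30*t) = (-t^3 - 10*I*t^2 + 31*t + 30*I)/(t*(-t^2 + 11*I*t + 30))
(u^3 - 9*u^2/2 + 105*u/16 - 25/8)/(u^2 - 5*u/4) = u - 13/4 + 5/(2*u)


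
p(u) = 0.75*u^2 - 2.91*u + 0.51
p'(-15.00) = -25.41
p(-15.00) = 212.91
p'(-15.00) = -25.41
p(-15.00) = 212.91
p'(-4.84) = -10.17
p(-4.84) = 32.16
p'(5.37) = 5.14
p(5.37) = 6.51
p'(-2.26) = -6.30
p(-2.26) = 10.92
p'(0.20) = -2.61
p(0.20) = -0.04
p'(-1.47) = -5.12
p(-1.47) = 6.41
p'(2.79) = 1.28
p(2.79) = -1.77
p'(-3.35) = -7.94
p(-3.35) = 18.68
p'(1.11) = -1.24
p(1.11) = -1.80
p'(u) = 1.5*u - 2.91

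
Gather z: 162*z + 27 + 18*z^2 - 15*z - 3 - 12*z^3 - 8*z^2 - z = -12*z^3 + 10*z^2 + 146*z + 24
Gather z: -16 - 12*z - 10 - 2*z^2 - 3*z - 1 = -2*z^2 - 15*z - 27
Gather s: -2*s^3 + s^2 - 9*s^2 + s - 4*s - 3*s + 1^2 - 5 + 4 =-2*s^3 - 8*s^2 - 6*s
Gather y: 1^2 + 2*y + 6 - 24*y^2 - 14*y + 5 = -24*y^2 - 12*y + 12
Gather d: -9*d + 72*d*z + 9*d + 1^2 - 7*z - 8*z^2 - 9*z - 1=72*d*z - 8*z^2 - 16*z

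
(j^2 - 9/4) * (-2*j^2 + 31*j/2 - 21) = -2*j^4 + 31*j^3/2 - 33*j^2/2 - 279*j/8 + 189/4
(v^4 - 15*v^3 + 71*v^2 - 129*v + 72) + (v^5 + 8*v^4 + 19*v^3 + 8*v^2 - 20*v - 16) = v^5 + 9*v^4 + 4*v^3 + 79*v^2 - 149*v + 56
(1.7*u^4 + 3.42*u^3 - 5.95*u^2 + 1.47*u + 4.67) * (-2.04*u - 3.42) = -3.468*u^5 - 12.7908*u^4 + 0.441600000000001*u^3 + 17.3502*u^2 - 14.5542*u - 15.9714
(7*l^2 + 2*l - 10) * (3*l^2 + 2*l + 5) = 21*l^4 + 20*l^3 + 9*l^2 - 10*l - 50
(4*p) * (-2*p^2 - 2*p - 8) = -8*p^3 - 8*p^2 - 32*p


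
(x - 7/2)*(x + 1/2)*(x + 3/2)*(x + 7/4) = x^4 + x^3/4 - 71*x^2/8 - 217*x/16 - 147/32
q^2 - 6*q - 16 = (q - 8)*(q + 2)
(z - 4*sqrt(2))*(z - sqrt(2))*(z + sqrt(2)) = z^3 - 4*sqrt(2)*z^2 - 2*z + 8*sqrt(2)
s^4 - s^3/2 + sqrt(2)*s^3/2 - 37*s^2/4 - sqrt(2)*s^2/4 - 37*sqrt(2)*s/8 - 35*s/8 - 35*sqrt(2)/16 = (s - 7/2)*(s + 1/2)*(s + 5/2)*(s + sqrt(2)/2)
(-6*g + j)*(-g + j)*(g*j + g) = 6*g^3*j + 6*g^3 - 7*g^2*j^2 - 7*g^2*j + g*j^3 + g*j^2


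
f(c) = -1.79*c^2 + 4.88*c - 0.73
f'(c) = 4.88 - 3.58*c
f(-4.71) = -63.42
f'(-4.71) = 21.74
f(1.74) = 2.34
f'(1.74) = -1.35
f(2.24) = 1.22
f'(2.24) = -3.14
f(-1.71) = -14.31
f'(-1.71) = 11.00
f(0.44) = 1.07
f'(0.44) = 3.30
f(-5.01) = -70.11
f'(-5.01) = 22.82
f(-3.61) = -41.67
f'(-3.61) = 17.80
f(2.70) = -0.60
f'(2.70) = -4.79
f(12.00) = -199.93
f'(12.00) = -38.08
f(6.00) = -35.89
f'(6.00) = -16.60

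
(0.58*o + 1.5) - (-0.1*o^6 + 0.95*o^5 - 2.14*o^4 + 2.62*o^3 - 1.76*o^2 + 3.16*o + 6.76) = 0.1*o^6 - 0.95*o^5 + 2.14*o^4 - 2.62*o^3 + 1.76*o^2 - 2.58*o - 5.26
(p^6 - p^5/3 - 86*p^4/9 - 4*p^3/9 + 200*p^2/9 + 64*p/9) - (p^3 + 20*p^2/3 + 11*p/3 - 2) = p^6 - p^5/3 - 86*p^4/9 - 13*p^3/9 + 140*p^2/9 + 31*p/9 + 2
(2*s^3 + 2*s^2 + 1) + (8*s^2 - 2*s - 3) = 2*s^3 + 10*s^2 - 2*s - 2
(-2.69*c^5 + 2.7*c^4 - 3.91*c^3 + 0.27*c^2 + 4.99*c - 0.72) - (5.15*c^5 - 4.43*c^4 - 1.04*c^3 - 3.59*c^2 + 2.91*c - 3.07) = -7.84*c^5 + 7.13*c^4 - 2.87*c^3 + 3.86*c^2 + 2.08*c + 2.35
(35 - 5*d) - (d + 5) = 30 - 6*d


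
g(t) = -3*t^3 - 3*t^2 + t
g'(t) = -9*t^2 - 6*t + 1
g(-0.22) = -0.33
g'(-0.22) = 1.88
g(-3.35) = 75.77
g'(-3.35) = -79.90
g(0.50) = -0.62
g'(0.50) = -4.25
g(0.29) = -0.04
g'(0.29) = -1.50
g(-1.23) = -0.19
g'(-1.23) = -5.24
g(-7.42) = 1052.97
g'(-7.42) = -449.99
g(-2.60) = 29.85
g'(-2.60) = -44.24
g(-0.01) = -0.01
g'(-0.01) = 1.06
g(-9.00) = 1935.00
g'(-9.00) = -674.00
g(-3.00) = 51.00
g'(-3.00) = -62.00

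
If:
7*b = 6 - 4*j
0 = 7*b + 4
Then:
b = -4/7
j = 5/2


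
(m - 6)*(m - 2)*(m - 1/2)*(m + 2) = m^4 - 13*m^3/2 - m^2 + 26*m - 12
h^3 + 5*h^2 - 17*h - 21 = (h - 3)*(h + 1)*(h + 7)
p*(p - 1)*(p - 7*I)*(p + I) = p^4 - p^3 - 6*I*p^3 + 7*p^2 + 6*I*p^2 - 7*p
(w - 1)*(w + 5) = w^2 + 4*w - 5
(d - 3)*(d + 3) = d^2 - 9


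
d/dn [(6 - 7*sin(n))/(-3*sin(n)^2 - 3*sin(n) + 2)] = (-21*sin(n)^2 + 36*sin(n) + 4)*cos(n)/(3*sin(n)^2 + 3*sin(n) - 2)^2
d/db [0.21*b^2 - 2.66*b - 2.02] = 0.42*b - 2.66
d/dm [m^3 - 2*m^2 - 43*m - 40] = 3*m^2 - 4*m - 43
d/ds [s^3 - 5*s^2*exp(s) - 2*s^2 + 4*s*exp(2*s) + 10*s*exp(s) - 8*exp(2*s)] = -5*s^2*exp(s) + 3*s^2 + 8*s*exp(2*s) - 4*s - 12*exp(2*s) + 10*exp(s)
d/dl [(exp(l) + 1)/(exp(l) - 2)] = -3*exp(l)/(exp(l) - 2)^2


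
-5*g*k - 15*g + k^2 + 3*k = (-5*g + k)*(k + 3)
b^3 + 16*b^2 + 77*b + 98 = (b + 2)*(b + 7)^2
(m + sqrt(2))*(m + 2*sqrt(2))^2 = m^3 + 5*sqrt(2)*m^2 + 16*m + 8*sqrt(2)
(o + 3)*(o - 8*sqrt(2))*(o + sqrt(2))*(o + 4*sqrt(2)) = o^4 - 3*sqrt(2)*o^3 + 3*o^3 - 72*o^2 - 9*sqrt(2)*o^2 - 216*o - 64*sqrt(2)*o - 192*sqrt(2)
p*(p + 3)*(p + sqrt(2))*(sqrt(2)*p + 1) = sqrt(2)*p^4 + 3*p^3 + 3*sqrt(2)*p^3 + sqrt(2)*p^2 + 9*p^2 + 3*sqrt(2)*p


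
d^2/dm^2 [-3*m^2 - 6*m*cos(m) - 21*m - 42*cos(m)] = 6*m*cos(m) + 12*sin(m) + 42*cos(m) - 6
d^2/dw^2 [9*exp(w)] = 9*exp(w)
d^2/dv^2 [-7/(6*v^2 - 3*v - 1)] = 42*(-12*v^2 + 6*v + 3*(4*v - 1)^2 + 2)/(-6*v^2 + 3*v + 1)^3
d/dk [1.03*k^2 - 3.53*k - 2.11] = 2.06*k - 3.53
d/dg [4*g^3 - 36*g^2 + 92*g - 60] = 12*g^2 - 72*g + 92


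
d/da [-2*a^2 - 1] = -4*a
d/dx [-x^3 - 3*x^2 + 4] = 3*x*(-x - 2)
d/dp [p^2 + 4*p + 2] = 2*p + 4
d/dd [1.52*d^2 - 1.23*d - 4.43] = 3.04*d - 1.23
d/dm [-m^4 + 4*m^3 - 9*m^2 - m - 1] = -4*m^3 + 12*m^2 - 18*m - 1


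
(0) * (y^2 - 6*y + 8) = 0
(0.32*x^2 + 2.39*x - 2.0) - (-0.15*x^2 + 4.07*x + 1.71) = 0.47*x^2 - 1.68*x - 3.71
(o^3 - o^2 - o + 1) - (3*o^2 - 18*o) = o^3 - 4*o^2 + 17*o + 1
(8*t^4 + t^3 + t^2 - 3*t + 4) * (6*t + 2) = 48*t^5 + 22*t^4 + 8*t^3 - 16*t^2 + 18*t + 8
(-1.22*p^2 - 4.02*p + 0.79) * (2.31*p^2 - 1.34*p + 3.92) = -2.8182*p^4 - 7.6514*p^3 + 2.4293*p^2 - 16.817*p + 3.0968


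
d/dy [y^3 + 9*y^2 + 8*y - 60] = 3*y^2 + 18*y + 8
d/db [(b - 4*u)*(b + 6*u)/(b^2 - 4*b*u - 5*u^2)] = 2*u*(-3*b^2 + 19*b*u - 53*u^2)/(b^4 - 8*b^3*u + 6*b^2*u^2 + 40*b*u^3 + 25*u^4)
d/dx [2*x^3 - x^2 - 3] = 2*x*(3*x - 1)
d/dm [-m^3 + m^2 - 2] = m*(2 - 3*m)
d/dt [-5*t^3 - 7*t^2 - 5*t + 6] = -15*t^2 - 14*t - 5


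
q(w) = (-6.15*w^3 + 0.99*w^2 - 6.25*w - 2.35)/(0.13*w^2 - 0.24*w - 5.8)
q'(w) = (0.24 - 0.26*w)*(-6.15*w^3 + 0.99*w^2 - 6.25*w - 2.35)/(0.13*w^2 - 0.24*w - 5.8)^2 + (-18.45*w^2 + 1.98*w - 6.25)/(0.13*w^2 - 0.24*w - 5.8) = (-0.7995*w^4 + 2.952*w^3 + 107.5849*w^2 - 10.873*w + 35.686)/(0.0169*w^4 - 0.0624*w^3 - 1.4504*w^2 + 2.784*w + 33.64)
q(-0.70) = -0.83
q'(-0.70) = 3.06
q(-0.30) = 0.04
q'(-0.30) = 1.49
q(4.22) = 105.23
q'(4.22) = 92.64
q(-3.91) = -140.86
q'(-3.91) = 164.59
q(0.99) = 2.29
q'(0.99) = 3.79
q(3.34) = 46.85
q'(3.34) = 45.60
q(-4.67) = -365.93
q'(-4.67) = 515.18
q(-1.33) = -4.22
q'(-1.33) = 8.38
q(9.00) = -1736.09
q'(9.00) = 841.60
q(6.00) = 520.55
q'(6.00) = 525.66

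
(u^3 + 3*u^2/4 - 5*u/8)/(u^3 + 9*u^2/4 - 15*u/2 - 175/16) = 2*u*(2*u - 1)/(4*u^2 + 4*u - 35)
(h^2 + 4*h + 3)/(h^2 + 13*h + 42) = (h^2 + 4*h + 3)/(h^2 + 13*h + 42)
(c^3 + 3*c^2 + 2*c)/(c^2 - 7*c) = (c^2 + 3*c + 2)/(c - 7)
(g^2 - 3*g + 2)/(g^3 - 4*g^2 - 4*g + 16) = (g - 1)/(g^2 - 2*g - 8)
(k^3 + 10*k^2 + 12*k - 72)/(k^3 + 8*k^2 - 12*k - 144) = (k - 2)/(k - 4)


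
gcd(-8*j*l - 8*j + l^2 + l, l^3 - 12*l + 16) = 1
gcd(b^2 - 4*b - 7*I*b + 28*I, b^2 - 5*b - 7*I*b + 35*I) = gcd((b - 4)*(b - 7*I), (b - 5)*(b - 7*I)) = b - 7*I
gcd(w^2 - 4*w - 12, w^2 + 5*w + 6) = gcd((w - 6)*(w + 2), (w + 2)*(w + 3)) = w + 2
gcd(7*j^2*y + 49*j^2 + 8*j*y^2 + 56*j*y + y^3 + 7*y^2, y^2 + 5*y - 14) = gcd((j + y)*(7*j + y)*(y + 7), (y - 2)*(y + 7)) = y + 7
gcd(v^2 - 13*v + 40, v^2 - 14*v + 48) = v - 8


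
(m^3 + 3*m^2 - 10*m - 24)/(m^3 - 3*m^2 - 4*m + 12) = (m + 4)/(m - 2)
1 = 1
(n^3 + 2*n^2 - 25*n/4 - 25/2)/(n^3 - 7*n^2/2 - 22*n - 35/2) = (n^2 - n/2 - 5)/(n^2 - 6*n - 7)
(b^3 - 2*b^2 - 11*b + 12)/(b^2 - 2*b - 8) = (b^2 + 2*b - 3)/(b + 2)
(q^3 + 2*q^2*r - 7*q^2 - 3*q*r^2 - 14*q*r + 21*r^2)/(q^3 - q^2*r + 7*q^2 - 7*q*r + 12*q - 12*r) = (q^2 + 3*q*r - 7*q - 21*r)/(q^2 + 7*q + 12)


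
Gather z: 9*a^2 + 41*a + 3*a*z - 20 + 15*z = 9*a^2 + 41*a + z*(3*a + 15) - 20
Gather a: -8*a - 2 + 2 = -8*a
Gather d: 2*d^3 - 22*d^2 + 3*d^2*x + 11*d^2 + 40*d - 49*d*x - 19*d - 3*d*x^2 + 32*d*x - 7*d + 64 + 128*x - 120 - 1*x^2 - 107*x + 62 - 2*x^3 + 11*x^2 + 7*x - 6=2*d^3 + d^2*(3*x - 11) + d*(-3*x^2 - 17*x + 14) - 2*x^3 + 10*x^2 + 28*x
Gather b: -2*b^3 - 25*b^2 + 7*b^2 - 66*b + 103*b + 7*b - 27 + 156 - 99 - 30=-2*b^3 - 18*b^2 + 44*b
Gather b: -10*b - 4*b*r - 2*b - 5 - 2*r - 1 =b*(-4*r - 12) - 2*r - 6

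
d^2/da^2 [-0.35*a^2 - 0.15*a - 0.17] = -0.700000000000000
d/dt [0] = 0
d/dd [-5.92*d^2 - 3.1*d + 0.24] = -11.84*d - 3.1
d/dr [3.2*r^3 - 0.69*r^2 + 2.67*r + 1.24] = 9.6*r^2 - 1.38*r + 2.67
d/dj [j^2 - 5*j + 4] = 2*j - 5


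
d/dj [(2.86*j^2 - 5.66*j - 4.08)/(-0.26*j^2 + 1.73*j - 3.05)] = (3.4762*j^2 - 19.5676*j + 24.3214)/(0.0676*j^4 - 0.8996*j^3 + 4.5789*j^2 - 10.553*j + 9.3025)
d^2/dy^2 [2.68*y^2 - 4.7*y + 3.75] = 5.36000000000000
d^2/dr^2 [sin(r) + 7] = -sin(r)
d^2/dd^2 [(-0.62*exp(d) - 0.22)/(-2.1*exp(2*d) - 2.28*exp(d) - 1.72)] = (2.7342*exp(4*d) + 0.912240000000004*exp(3*d) - 10.27656*exp(2*d) - 4.466304*exp(d) + 0.971456)*exp(d)/(9.261*exp(6*d) + 30.1644*exp(5*d) + 55.50552*exp(4*d) + 61.264512*exp(3*d) + 45.461664*exp(2*d) + 20.235456*exp(d) + 5.088448)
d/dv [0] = 0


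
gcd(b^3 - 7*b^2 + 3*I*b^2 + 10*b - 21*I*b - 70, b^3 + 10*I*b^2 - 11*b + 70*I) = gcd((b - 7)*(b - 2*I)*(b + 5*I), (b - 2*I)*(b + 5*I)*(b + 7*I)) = b^2 + 3*I*b + 10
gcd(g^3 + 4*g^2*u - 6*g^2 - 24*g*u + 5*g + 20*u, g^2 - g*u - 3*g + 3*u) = 1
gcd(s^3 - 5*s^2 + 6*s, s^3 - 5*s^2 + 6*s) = s^3 - 5*s^2 + 6*s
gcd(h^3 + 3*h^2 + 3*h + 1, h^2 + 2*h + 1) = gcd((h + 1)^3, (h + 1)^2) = h^2 + 2*h + 1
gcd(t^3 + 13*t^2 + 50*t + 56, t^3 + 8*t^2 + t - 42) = t + 7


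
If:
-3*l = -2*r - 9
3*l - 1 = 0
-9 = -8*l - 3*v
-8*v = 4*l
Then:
No Solution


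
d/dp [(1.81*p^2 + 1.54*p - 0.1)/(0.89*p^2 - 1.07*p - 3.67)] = (-3.3073*p^2 - 13.1074*p - 5.7588)/(0.7921*p^4 - 1.9046*p^3 - 5.3877*p^2 + 7.8538*p + 13.4689)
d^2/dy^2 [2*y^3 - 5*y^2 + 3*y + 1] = 12*y - 10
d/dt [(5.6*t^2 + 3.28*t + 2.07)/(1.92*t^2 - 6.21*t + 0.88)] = (-41.0736*t^2 + 1.9072*t + 15.7411)/(3.6864*t^4 - 23.8464*t^3 + 41.9433*t^2 - 10.9296*t + 0.7744)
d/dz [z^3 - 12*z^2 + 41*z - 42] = 3*z^2 - 24*z + 41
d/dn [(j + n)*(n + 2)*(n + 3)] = 2*j*n + 5*j + 3*n^2 + 10*n + 6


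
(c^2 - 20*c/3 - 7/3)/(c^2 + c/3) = (c - 7)/c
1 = 1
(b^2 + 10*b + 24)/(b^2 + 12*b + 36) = (b + 4)/(b + 6)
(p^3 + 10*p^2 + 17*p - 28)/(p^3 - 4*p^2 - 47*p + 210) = (p^2 + 3*p - 4)/(p^2 - 11*p + 30)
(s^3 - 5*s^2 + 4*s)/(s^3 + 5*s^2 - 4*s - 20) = s*(s^2 - 5*s + 4)/(s^3 + 5*s^2 - 4*s - 20)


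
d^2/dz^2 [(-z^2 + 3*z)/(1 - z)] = -4/(z^3 - 3*z^2 + 3*z - 1)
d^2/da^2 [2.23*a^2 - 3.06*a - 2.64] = 4.46000000000000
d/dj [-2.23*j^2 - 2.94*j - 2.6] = -4.46*j - 2.94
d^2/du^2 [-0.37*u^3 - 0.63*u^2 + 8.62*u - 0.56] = -2.22*u - 1.26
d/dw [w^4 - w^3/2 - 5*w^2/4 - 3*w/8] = 4*w^3 - 3*w^2/2 - 5*w/2 - 3/8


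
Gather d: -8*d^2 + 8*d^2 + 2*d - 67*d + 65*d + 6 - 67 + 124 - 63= 0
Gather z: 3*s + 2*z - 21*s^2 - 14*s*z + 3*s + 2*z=-21*s^2 + 6*s + z*(4 - 14*s)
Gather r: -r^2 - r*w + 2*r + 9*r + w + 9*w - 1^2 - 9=-r^2 + r*(11 - w) + 10*w - 10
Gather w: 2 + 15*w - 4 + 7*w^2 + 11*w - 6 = 7*w^2 + 26*w - 8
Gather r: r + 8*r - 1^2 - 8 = 9*r - 9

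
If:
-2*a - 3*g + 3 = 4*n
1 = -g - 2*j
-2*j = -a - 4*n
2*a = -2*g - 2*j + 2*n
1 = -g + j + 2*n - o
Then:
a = -10/7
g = 19/7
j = -13/7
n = -4/7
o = -47/7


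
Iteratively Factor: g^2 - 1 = (g + 1)*(g - 1)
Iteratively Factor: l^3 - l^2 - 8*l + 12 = (l - 2)*(l^2 + l - 6) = (l - 2)*(l + 3)*(l - 2)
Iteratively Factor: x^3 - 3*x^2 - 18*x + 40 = (x - 5)*(x^2 + 2*x - 8) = (x - 5)*(x + 4)*(x - 2)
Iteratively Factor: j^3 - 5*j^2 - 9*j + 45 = (j - 5)*(j^2 - 9) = (j - 5)*(j + 3)*(j - 3)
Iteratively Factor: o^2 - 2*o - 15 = (o + 3)*(o - 5)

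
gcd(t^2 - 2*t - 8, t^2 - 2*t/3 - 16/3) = t + 2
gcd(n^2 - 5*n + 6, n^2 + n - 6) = n - 2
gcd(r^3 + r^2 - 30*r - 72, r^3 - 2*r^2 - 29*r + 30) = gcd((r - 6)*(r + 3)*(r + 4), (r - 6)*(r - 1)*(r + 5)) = r - 6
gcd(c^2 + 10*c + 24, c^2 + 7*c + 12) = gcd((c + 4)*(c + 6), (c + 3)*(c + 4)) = c + 4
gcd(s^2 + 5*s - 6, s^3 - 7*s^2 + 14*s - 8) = s - 1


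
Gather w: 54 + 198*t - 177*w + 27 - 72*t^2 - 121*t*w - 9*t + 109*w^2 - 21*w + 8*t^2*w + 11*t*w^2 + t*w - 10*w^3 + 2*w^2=-72*t^2 + 189*t - 10*w^3 + w^2*(11*t + 111) + w*(8*t^2 - 120*t - 198) + 81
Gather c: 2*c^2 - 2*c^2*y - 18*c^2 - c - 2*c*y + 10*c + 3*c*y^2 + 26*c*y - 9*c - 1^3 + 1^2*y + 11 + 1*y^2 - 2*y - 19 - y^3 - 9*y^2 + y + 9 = c^2*(-2*y - 16) + c*(3*y^2 + 24*y) - y^3 - 8*y^2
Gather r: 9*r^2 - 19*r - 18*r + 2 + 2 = 9*r^2 - 37*r + 4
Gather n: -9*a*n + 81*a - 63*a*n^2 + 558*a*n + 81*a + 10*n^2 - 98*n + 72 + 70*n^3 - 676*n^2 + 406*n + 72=162*a + 70*n^3 + n^2*(-63*a - 666) + n*(549*a + 308) + 144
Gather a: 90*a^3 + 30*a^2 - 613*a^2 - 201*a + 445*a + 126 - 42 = 90*a^3 - 583*a^2 + 244*a + 84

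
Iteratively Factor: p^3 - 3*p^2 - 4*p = (p + 1)*(p^2 - 4*p) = p*(p + 1)*(p - 4)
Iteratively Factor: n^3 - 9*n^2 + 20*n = (n - 5)*(n^2 - 4*n) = n*(n - 5)*(n - 4)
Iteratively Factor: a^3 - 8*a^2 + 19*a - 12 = (a - 1)*(a^2 - 7*a + 12) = (a - 3)*(a - 1)*(a - 4)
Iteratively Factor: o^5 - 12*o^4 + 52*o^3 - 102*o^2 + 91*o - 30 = (o - 1)*(o^4 - 11*o^3 + 41*o^2 - 61*o + 30) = (o - 1)^2*(o^3 - 10*o^2 + 31*o - 30) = (o - 5)*(o - 1)^2*(o^2 - 5*o + 6) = (o - 5)*(o - 2)*(o - 1)^2*(o - 3)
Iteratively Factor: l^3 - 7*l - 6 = (l + 1)*(l^2 - l - 6) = (l - 3)*(l + 1)*(l + 2)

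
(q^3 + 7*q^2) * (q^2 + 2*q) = q^5 + 9*q^4 + 14*q^3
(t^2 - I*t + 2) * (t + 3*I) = t^3 + 2*I*t^2 + 5*t + 6*I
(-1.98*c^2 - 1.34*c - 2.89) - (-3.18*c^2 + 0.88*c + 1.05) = 1.2*c^2 - 2.22*c - 3.94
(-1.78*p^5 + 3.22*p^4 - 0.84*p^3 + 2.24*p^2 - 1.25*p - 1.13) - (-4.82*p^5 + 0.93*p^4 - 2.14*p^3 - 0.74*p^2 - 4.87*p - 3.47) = 3.04*p^5 + 2.29*p^4 + 1.3*p^3 + 2.98*p^2 + 3.62*p + 2.34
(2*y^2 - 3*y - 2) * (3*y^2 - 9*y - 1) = 6*y^4 - 27*y^3 + 19*y^2 + 21*y + 2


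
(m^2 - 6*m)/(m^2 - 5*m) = (m - 6)/(m - 5)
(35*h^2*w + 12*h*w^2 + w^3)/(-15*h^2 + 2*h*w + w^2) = w*(7*h + w)/(-3*h + w)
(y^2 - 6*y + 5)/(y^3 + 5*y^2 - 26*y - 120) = (y - 1)/(y^2 + 10*y + 24)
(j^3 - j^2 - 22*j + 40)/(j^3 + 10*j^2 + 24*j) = (j^3 - j^2 - 22*j + 40)/(j*(j^2 + 10*j + 24))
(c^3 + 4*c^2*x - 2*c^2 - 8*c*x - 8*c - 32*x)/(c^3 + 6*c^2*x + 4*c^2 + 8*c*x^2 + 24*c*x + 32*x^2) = (c^2 - 2*c - 8)/(c^2 + 2*c*x + 4*c + 8*x)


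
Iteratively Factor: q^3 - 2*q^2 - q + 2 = (q - 1)*(q^2 - q - 2) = (q - 2)*(q - 1)*(q + 1)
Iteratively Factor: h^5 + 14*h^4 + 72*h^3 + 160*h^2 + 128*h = (h + 4)*(h^4 + 10*h^3 + 32*h^2 + 32*h) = (h + 4)^2*(h^3 + 6*h^2 + 8*h) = h*(h + 4)^2*(h^2 + 6*h + 8) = h*(h + 4)^3*(h + 2)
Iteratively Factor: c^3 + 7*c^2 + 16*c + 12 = (c + 3)*(c^2 + 4*c + 4) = (c + 2)*(c + 3)*(c + 2)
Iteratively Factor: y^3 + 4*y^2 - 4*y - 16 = (y + 2)*(y^2 + 2*y - 8) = (y - 2)*(y + 2)*(y + 4)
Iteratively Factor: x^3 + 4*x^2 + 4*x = (x + 2)*(x^2 + 2*x) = x*(x + 2)*(x + 2)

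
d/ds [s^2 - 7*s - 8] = 2*s - 7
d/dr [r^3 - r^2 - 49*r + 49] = 3*r^2 - 2*r - 49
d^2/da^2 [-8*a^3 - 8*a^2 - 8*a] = -48*a - 16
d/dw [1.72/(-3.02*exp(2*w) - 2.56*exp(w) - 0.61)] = (10.3888*exp(w) + 4.4032)*exp(w)/(3.02*exp(2*w) + 2.56*exp(w) + 0.61)^2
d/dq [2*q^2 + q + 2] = 4*q + 1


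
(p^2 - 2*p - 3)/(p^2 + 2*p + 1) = (p - 3)/(p + 1)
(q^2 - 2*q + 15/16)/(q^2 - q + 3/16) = (4*q - 5)/(4*q - 1)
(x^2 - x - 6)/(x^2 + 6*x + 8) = (x - 3)/(x + 4)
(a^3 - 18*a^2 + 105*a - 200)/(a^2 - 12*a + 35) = (a^2 - 13*a + 40)/(a - 7)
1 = 1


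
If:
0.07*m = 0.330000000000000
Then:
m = 4.71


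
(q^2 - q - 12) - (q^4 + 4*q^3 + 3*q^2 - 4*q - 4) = -q^4 - 4*q^3 - 2*q^2 + 3*q - 8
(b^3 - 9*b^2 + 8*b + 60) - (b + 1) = b^3 - 9*b^2 + 7*b + 59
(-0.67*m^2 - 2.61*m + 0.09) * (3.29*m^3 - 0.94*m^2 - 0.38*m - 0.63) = -2.2043*m^5 - 7.9571*m^4 + 3.0041*m^3 + 1.3293*m^2 + 1.6101*m - 0.0567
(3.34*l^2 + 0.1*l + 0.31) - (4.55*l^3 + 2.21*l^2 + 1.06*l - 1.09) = -4.55*l^3 + 1.13*l^2 - 0.96*l + 1.4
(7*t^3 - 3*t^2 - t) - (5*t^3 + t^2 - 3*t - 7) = 2*t^3 - 4*t^2 + 2*t + 7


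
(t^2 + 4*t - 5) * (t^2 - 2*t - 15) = t^4 + 2*t^3 - 28*t^2 - 50*t + 75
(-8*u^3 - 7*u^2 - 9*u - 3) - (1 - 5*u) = -8*u^3 - 7*u^2 - 4*u - 4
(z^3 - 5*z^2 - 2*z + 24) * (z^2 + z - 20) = z^5 - 4*z^4 - 27*z^3 + 122*z^2 + 64*z - 480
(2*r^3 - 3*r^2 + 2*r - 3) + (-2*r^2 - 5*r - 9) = 2*r^3 - 5*r^2 - 3*r - 12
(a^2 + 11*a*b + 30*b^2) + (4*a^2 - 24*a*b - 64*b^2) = 5*a^2 - 13*a*b - 34*b^2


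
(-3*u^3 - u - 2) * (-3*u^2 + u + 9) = 9*u^5 - 3*u^4 - 24*u^3 + 5*u^2 - 11*u - 18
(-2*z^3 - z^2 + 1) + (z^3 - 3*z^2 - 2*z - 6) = -z^3 - 4*z^2 - 2*z - 5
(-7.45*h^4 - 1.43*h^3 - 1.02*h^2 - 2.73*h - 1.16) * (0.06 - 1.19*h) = 8.8655*h^5 + 1.2547*h^4 + 1.128*h^3 + 3.1875*h^2 + 1.2166*h - 0.0696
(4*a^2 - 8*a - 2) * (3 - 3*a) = -12*a^3 + 36*a^2 - 18*a - 6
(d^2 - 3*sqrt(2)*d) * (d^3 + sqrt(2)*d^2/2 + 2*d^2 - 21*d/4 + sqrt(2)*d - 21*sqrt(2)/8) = d^5 - 5*sqrt(2)*d^4/2 + 2*d^4 - 33*d^3/4 - 5*sqrt(2)*d^3 - 6*d^2 + 105*sqrt(2)*d^2/8 + 63*d/4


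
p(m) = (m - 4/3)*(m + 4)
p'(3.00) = 8.67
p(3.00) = 11.67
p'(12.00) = 26.67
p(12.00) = 170.67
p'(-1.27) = 0.13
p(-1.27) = -7.11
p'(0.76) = 4.19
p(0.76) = -2.73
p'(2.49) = 7.65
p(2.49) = 7.51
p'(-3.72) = -4.77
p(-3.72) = -1.41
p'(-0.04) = 2.59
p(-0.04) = -5.44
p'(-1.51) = -0.35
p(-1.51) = -7.08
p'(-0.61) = 1.45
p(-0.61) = -6.59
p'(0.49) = 3.65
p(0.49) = -3.79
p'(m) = 2*m + 8/3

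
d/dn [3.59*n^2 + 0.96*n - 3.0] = 7.18*n + 0.96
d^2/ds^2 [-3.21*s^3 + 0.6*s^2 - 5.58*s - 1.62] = 1.2 - 19.26*s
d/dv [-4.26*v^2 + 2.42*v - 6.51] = 2.42 - 8.52*v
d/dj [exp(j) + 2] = exp(j)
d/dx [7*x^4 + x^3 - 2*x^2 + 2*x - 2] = 28*x^3 + 3*x^2 - 4*x + 2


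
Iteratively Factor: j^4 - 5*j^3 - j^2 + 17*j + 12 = (j - 3)*(j^3 - 2*j^2 - 7*j - 4) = (j - 4)*(j - 3)*(j^2 + 2*j + 1) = (j - 4)*(j - 3)*(j + 1)*(j + 1)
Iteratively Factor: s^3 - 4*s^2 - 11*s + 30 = (s - 2)*(s^2 - 2*s - 15) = (s - 2)*(s + 3)*(s - 5)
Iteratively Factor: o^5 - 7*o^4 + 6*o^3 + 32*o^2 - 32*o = (o - 4)*(o^4 - 3*o^3 - 6*o^2 + 8*o) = (o - 4)*(o + 2)*(o^3 - 5*o^2 + 4*o) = (o - 4)*(o - 1)*(o + 2)*(o^2 - 4*o) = (o - 4)^2*(o - 1)*(o + 2)*(o)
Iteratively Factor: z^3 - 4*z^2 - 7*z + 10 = (z - 5)*(z^2 + z - 2) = (z - 5)*(z - 1)*(z + 2)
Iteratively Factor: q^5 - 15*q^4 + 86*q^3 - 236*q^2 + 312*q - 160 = (q - 2)*(q^4 - 13*q^3 + 60*q^2 - 116*q + 80) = (q - 2)^2*(q^3 - 11*q^2 + 38*q - 40) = (q - 2)^3*(q^2 - 9*q + 20) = (q - 5)*(q - 2)^3*(q - 4)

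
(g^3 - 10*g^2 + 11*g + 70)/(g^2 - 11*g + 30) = (g^2 - 5*g - 14)/(g - 6)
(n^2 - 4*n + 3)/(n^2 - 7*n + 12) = (n - 1)/(n - 4)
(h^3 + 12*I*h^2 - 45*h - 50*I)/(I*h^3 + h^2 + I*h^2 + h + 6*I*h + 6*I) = (-I*h^2 + 10*h + 25*I)/(h^2 + h*(1 - 3*I) - 3*I)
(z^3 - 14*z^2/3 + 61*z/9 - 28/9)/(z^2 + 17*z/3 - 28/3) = (3*z^2 - 10*z + 7)/(3*(z + 7))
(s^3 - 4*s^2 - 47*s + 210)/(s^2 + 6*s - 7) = (s^2 - 11*s + 30)/(s - 1)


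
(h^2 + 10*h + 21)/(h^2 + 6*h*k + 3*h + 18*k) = (h + 7)/(h + 6*k)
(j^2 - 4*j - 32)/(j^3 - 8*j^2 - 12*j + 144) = (j - 8)/(j^2 - 12*j + 36)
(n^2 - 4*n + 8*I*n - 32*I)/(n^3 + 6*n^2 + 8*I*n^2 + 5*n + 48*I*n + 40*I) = (n - 4)/(n^2 + 6*n + 5)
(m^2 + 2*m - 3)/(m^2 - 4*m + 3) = (m + 3)/(m - 3)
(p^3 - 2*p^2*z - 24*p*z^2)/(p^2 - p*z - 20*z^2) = p*(-p + 6*z)/(-p + 5*z)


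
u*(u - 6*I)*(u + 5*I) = u^3 - I*u^2 + 30*u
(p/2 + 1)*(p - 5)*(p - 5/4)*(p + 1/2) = p^4/2 - 15*p^3/8 - 67*p^2/16 + 75*p/16 + 25/8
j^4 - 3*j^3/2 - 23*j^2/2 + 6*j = j*(j - 4)*(j - 1/2)*(j + 3)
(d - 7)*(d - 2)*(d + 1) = d^3 - 8*d^2 + 5*d + 14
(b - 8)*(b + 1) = b^2 - 7*b - 8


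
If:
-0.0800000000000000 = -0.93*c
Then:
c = 0.09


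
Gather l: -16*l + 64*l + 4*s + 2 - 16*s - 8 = 48*l - 12*s - 6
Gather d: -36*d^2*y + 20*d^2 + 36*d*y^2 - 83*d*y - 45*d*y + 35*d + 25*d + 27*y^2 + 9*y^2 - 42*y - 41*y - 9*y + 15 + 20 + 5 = d^2*(20 - 36*y) + d*(36*y^2 - 128*y + 60) + 36*y^2 - 92*y + 40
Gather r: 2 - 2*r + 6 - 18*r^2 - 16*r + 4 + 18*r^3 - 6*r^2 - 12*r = 18*r^3 - 24*r^2 - 30*r + 12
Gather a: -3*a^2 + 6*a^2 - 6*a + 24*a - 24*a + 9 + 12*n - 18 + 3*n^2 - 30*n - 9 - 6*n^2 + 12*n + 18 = 3*a^2 - 6*a - 3*n^2 - 6*n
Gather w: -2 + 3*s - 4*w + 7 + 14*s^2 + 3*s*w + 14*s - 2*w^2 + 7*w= 14*s^2 + 17*s - 2*w^2 + w*(3*s + 3) + 5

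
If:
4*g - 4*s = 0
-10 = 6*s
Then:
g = -5/3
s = -5/3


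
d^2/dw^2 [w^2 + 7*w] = 2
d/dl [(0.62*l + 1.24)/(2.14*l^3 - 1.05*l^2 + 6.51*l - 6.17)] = (-2.6536*l^3 - 7.3098*l^2 + 2.604*l - 11.8978)/(4.5796*l^6 - 4.494*l^5 + 28.9653*l^4 - 40.0786*l^3 + 55.3371*l^2 - 80.3334*l + 38.0689)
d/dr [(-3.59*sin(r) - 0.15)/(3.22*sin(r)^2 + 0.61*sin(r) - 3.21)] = (11.5598*sin(r)^2 + 0.966*sin(r) + 11.6154)*cos(r)/(10.3684*sin(r)^4 + 3.9284*sin(r)^3 - 20.3003*sin(r)^2 - 3.9162*sin(r) + 10.3041)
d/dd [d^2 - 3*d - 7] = 2*d - 3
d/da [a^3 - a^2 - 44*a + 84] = 3*a^2 - 2*a - 44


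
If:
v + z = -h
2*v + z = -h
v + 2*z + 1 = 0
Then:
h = 1/2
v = 0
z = -1/2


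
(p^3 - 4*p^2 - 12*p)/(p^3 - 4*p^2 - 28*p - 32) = p*(p - 6)/(p^2 - 6*p - 16)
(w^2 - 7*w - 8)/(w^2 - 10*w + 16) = (w + 1)/(w - 2)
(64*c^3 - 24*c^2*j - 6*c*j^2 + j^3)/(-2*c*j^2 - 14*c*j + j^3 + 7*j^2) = (-32*c^2 - 4*c*j + j^2)/(j*(j + 7))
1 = 1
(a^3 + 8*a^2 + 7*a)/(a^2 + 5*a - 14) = a*(a + 1)/(a - 2)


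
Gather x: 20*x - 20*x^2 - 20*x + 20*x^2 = 0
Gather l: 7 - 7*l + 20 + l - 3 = 24 - 6*l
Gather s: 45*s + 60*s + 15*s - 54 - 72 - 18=120*s - 144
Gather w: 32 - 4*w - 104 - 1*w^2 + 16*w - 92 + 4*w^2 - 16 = 3*w^2 + 12*w - 180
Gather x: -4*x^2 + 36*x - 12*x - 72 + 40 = -4*x^2 + 24*x - 32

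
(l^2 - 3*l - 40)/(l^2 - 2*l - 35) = (l - 8)/(l - 7)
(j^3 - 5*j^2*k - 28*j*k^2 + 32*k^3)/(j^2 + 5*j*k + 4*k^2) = (j^2 - 9*j*k + 8*k^2)/(j + k)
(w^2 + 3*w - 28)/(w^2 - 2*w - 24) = (-w^2 - 3*w + 28)/(-w^2 + 2*w + 24)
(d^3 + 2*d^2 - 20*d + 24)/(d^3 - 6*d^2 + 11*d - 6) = (d^2 + 4*d - 12)/(d^2 - 4*d + 3)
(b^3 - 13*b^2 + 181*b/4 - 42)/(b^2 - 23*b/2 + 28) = b - 3/2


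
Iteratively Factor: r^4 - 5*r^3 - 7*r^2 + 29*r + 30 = (r - 3)*(r^3 - 2*r^2 - 13*r - 10) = (r - 5)*(r - 3)*(r^2 + 3*r + 2) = (r - 5)*(r - 3)*(r + 2)*(r + 1)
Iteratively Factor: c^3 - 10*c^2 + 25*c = (c)*(c^2 - 10*c + 25) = c*(c - 5)*(c - 5)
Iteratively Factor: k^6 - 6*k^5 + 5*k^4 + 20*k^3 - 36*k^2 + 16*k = (k - 4)*(k^5 - 2*k^4 - 3*k^3 + 8*k^2 - 4*k) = (k - 4)*(k + 2)*(k^4 - 4*k^3 + 5*k^2 - 2*k) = (k - 4)*(k - 1)*(k + 2)*(k^3 - 3*k^2 + 2*k) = k*(k - 4)*(k - 1)*(k + 2)*(k^2 - 3*k + 2) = k*(k - 4)*(k - 1)^2*(k + 2)*(k - 2)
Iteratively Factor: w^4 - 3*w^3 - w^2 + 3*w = (w - 3)*(w^3 - w) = w*(w - 3)*(w^2 - 1) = w*(w - 3)*(w + 1)*(w - 1)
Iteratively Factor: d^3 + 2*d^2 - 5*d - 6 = (d + 1)*(d^2 + d - 6) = (d - 2)*(d + 1)*(d + 3)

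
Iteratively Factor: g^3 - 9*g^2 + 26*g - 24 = (g - 3)*(g^2 - 6*g + 8) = (g - 3)*(g - 2)*(g - 4)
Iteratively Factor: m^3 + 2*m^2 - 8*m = (m)*(m^2 + 2*m - 8) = m*(m + 4)*(m - 2)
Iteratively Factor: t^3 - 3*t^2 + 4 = (t + 1)*(t^2 - 4*t + 4) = (t - 2)*(t + 1)*(t - 2)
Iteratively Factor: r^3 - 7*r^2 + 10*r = (r - 2)*(r^2 - 5*r) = r*(r - 2)*(r - 5)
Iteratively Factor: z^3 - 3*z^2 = (z)*(z^2 - 3*z) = z^2*(z - 3)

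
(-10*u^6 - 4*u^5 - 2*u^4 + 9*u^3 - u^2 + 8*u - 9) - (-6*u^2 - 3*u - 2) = -10*u^6 - 4*u^5 - 2*u^4 + 9*u^3 + 5*u^2 + 11*u - 7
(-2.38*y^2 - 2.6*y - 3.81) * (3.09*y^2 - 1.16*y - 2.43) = -7.3542*y^4 - 5.2732*y^3 - 2.9735*y^2 + 10.7376*y + 9.2583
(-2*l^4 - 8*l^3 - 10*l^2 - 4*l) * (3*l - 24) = -6*l^5 + 24*l^4 + 162*l^3 + 228*l^2 + 96*l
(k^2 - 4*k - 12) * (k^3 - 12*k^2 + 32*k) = k^5 - 16*k^4 + 68*k^3 + 16*k^2 - 384*k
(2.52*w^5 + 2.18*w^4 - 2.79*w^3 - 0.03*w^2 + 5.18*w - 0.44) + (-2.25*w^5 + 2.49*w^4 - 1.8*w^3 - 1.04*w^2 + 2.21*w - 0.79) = 0.27*w^5 + 4.67*w^4 - 4.59*w^3 - 1.07*w^2 + 7.39*w - 1.23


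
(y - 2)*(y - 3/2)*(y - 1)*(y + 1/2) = y^4 - 4*y^3 + 17*y^2/4 + y/4 - 3/2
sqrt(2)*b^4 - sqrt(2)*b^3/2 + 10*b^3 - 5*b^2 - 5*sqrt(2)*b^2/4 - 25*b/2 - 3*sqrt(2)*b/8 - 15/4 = (b - 3/2)*(b + 1/2)*(b + 5*sqrt(2))*(sqrt(2)*b + sqrt(2)/2)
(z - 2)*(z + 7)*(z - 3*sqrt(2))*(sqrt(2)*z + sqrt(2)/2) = sqrt(2)*z^4 - 6*z^3 + 11*sqrt(2)*z^3/2 - 33*z^2 - 23*sqrt(2)*z^2/2 - 7*sqrt(2)*z + 69*z + 42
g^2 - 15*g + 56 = (g - 8)*(g - 7)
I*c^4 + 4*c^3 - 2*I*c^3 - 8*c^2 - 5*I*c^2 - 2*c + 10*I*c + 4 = (c - 2)*(c - 2*I)*(c - I)*(I*c + 1)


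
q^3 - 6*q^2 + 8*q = q*(q - 4)*(q - 2)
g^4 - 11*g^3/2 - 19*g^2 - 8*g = g*(g - 8)*(g + 1/2)*(g + 2)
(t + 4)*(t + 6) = t^2 + 10*t + 24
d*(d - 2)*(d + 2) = d^3 - 4*d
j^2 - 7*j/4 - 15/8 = (j - 5/2)*(j + 3/4)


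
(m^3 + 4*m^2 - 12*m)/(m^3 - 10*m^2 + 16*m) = (m + 6)/(m - 8)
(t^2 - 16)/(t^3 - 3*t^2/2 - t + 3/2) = 2*(t^2 - 16)/(2*t^3 - 3*t^2 - 2*t + 3)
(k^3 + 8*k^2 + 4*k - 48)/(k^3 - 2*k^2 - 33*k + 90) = (k^2 + 2*k - 8)/(k^2 - 8*k + 15)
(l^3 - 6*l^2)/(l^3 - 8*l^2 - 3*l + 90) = l^2/(l^2 - 2*l - 15)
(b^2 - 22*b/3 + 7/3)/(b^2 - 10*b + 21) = (b - 1/3)/(b - 3)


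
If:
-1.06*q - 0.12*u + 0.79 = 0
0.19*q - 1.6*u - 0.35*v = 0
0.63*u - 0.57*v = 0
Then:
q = 0.74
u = 0.07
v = 0.08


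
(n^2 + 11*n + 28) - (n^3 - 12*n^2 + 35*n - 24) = -n^3 + 13*n^2 - 24*n + 52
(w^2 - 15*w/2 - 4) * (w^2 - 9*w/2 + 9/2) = w^4 - 12*w^3 + 137*w^2/4 - 63*w/4 - 18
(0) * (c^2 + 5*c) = 0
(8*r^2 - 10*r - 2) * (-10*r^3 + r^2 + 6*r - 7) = -80*r^5 + 108*r^4 + 58*r^3 - 118*r^2 + 58*r + 14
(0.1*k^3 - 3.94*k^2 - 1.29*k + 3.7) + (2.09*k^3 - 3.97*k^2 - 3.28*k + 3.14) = 2.19*k^3 - 7.91*k^2 - 4.57*k + 6.84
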